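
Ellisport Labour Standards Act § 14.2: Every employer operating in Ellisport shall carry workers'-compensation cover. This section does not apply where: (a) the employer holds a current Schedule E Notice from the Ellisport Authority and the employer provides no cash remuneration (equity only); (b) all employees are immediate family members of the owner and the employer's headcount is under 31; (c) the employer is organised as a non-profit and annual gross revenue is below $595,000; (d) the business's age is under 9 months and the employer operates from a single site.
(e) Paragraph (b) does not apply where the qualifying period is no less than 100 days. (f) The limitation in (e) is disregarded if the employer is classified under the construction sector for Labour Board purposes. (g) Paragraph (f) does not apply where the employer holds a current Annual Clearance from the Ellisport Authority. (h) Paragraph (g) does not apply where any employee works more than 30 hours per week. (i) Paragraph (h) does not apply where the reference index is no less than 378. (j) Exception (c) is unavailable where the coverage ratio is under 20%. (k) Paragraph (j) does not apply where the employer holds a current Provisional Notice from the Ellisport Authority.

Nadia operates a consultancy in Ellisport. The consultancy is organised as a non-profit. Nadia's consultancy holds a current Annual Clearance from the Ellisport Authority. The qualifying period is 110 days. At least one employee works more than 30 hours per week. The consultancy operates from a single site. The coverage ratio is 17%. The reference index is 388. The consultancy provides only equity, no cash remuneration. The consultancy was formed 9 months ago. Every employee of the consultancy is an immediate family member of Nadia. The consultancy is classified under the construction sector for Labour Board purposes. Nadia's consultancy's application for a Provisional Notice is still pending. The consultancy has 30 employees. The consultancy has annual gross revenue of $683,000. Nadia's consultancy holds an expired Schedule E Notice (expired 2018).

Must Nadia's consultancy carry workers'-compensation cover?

Exception (a) fails — there is no Schedule E Notice in force.
All of (b)'s requirements are met (every employee is an immediate family member; the employer's headcount is 30, under the 31 limit). Turning to paragraphs (e)–(i): (e) is engaged — the qualifying period is 110 days, meeting the 100 days threshold. (f) operates (the consultancy is classified under the construction sector), but yields to (g): (g) is engaged — a current Annual Clearance is held. (h) would limit (g) — at least one employee exceeds 30 hours/week — but (i) sets (h) aside: (i) operates against (h): the reference index is 388, meeting the 378 threshold. Exception (b) does not apply.
Exception (c) requires that annual gross revenue is below $595,000; but annual gross revenue is $683,000, not below $595,000, so (c) is unavailable.
Exception (d) requires that the business's age is under 9 months; but the business's age is 9 months, not under 9 months, so (d) is unavailable.
No exception displaces § 14.2.

Yes — Nadia's consultancy must carry workers'-compensation cover.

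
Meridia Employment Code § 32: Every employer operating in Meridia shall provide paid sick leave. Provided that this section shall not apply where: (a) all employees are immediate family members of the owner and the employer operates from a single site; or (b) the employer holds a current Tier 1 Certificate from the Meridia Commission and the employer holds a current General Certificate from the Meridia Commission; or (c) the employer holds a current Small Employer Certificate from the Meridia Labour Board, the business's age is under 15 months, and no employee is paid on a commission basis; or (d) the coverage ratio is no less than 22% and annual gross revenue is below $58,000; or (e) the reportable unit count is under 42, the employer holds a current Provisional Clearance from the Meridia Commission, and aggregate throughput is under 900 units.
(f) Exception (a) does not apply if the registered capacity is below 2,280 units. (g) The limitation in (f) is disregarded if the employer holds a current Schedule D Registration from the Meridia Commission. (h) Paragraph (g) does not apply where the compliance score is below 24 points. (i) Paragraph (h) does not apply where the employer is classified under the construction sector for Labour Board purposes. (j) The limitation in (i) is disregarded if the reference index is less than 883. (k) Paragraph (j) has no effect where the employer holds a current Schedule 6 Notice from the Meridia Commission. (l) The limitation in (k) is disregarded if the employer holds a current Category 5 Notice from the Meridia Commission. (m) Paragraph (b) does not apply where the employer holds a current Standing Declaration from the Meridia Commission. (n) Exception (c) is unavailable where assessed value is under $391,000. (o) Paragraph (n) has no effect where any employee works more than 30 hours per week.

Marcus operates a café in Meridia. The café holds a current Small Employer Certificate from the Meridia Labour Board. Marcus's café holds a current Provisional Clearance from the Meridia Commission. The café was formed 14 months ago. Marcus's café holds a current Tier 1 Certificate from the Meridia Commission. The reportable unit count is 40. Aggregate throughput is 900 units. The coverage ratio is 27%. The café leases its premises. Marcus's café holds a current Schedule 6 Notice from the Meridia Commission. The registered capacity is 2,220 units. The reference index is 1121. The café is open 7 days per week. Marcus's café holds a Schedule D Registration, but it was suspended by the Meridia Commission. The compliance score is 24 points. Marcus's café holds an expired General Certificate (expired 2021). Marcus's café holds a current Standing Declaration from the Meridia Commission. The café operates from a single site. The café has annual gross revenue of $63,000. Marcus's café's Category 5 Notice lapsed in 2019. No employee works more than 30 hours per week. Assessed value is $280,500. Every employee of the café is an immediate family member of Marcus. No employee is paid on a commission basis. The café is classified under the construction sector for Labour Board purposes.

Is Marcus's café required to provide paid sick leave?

Yes — Marcus's café must provide paid sick leave.

Exception (a)'s conditions are all satisfied: every employee is an immediate family member; the employer operates from a single site. But: (f) applies — the registered capacity is 2,220 units, below the 2,280 units limit. (g) is inapplicable (there is no Schedule D Registration in force), so (f) stands. (a) is therefore removed.
Exception (b) does not apply: the General Certificate is not current.
All of (c)'s requirements are met (a current Small Employer Certificate is held; the business's age is 14 months, under the 15 months limit; no employee is paid on commission). However, paragraphs (n)–(o) must be considered: (n) operates against (c): assessed value is $280,500, under the $391,000 limit. (o) does not operate here (no employee exceeds 30 hours/week), so (n) stands. Exception (c) does not apply.
Exception (d) fails — annual gross revenue is $63,000, not below $58,000.
Exception (e) requires that aggregate throughput is under 900 units; but aggregate throughput is 900 units, not under 900 units, so (e) is unavailable.
Every exception is unavailable, so the rule governs.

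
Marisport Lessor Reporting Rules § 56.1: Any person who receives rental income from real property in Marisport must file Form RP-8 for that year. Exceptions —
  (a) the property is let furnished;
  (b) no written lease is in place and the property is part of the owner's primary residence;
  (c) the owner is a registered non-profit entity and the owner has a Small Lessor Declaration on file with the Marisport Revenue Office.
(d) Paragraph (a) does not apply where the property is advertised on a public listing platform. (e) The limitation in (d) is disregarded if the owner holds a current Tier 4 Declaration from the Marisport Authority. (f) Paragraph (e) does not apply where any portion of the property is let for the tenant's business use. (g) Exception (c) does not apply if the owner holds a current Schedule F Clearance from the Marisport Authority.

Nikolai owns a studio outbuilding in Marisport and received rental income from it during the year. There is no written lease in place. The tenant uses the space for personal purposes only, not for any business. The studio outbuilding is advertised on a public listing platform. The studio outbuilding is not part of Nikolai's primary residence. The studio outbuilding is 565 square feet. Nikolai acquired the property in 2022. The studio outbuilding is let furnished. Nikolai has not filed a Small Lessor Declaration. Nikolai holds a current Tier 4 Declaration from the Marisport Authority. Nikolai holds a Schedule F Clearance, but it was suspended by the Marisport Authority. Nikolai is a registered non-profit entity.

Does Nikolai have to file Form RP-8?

No — exception (a) applies; Nikolai is not required to file Form RP-8.

Exception (a)'s conditions are all satisfied: the property is let furnished. Applying paragraphs (d)–(f): (d) operates (the property is publicly advertised), but yields to (e): (e) operates — a current Tier 4 Declaration is held. (f) does not operate here (the space is used for personal purposes only), so (e) stands. (a) remains available.
Exception (b) fails — the studio outbuilding is not part of the primary residence.
Exception (c) fails — no Small Lessor Declaration is on file.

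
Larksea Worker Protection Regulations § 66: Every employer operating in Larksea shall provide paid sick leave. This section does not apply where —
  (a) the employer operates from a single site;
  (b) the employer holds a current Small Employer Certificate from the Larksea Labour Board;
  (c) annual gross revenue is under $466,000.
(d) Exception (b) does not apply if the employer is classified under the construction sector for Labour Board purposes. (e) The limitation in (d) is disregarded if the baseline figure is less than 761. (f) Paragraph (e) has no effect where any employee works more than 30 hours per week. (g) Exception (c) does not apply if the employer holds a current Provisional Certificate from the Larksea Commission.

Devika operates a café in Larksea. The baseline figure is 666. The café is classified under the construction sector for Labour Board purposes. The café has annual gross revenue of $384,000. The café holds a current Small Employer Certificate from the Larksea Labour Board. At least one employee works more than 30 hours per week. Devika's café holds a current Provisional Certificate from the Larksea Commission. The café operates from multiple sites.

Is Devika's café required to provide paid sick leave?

Exception (a) does not apply: the employer operates from multiple sites.
All of (b)'s requirements are met (a current Small Employer Certificate is held). But applying paragraphs (d)–(f): (d) is triggered — the café is classified under the construction sector. (e) would limit (d) — the baseline figure is 666, less than the 761 limit — but (f) sets (e) aside: (f) applies — at least one employee exceeds 30 hours/week. (b) is therefore removed.
Exception (c) is satisfied on its face — annual gross revenue is $384,000, under the $466,000 limit. However, paragraph (g) must be considered: (g) applies — a current Provisional Certificate is held. Exception (c) does not apply.
None of the exceptions is available; § 66 applies in full.

Yes — Devika's café must provide paid sick leave.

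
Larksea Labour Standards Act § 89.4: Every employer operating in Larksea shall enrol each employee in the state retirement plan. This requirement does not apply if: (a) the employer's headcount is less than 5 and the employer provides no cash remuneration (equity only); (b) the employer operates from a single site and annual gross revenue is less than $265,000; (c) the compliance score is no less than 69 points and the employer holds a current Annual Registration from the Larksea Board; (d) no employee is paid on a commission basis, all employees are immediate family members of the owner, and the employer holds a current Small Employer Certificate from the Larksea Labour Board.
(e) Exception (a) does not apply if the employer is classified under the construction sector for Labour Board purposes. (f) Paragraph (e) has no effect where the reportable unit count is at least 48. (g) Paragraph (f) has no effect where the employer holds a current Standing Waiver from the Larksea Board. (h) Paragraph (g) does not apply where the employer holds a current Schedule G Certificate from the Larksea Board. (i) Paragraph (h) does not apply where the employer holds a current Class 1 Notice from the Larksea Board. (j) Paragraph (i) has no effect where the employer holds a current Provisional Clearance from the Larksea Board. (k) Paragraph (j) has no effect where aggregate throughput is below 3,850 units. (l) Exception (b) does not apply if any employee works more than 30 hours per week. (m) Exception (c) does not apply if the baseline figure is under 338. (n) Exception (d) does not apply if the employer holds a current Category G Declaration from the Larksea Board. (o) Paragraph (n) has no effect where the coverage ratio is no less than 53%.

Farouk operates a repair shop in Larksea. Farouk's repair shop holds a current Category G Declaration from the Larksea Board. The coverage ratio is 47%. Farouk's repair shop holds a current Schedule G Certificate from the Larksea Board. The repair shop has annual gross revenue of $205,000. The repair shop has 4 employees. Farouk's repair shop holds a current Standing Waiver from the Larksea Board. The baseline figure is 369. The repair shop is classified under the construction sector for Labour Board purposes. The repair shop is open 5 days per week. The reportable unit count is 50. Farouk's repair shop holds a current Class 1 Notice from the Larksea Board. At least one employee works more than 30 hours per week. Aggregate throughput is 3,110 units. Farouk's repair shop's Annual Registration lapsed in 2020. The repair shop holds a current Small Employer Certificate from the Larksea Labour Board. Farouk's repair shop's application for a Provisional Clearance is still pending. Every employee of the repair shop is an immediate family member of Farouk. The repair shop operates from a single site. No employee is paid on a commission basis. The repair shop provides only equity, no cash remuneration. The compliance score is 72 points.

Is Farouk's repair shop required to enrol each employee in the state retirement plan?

Yes — Farouk's repair shop must enrol each employee in the state retirement plan.

All of (a)'s requirements are met (the employer's headcount is 4, less than the 5 limit; remuneration is equity-only). Turning to paragraphs (e)–(k): (e) operates against (a): the repair shop is classified under the construction sector. (f) would limit (e) — the reportable unit count is 50, meeting the 48 threshold — but (g) sets (f) aside: (g) is triggered — a current Standing Waiver is held. (h) would limit (g) — a current Schedule G Certificate is held — but (i) sets (h) aside: (i) operates against (h): a current Class 1 Notice is held. (j), which would lift (i), is inapplicable — there is no Provisional Clearance in force. Exception (a) does not apply.
Exception (b) is satisfied on its face — the employer operates from a single site; annual gross revenue is $205,000, less than the $265,000 limit. But: (l) operates against (b): at least one employee exceeds 30 hours/week. So (b) is unavailable.
Exception (c) requires that the employer holds a current Annual Registration from the Larksea Board; but there is no Annual Registration in force, so (c) is unavailable.
Exception (d): no employee is paid on commission; every employee is an immediate family member; a current Small Employer Certificate is held — every condition holds. However, paragraphs (n)–(o) must be considered: (n) operates — a current Category G Declaration is held. (o), which would lift (n), does not operate here — the coverage ratio is 47%, short of 53%. Exception (d) does not apply.
No exception is made out. Farouk's repair shop falls within the general rule.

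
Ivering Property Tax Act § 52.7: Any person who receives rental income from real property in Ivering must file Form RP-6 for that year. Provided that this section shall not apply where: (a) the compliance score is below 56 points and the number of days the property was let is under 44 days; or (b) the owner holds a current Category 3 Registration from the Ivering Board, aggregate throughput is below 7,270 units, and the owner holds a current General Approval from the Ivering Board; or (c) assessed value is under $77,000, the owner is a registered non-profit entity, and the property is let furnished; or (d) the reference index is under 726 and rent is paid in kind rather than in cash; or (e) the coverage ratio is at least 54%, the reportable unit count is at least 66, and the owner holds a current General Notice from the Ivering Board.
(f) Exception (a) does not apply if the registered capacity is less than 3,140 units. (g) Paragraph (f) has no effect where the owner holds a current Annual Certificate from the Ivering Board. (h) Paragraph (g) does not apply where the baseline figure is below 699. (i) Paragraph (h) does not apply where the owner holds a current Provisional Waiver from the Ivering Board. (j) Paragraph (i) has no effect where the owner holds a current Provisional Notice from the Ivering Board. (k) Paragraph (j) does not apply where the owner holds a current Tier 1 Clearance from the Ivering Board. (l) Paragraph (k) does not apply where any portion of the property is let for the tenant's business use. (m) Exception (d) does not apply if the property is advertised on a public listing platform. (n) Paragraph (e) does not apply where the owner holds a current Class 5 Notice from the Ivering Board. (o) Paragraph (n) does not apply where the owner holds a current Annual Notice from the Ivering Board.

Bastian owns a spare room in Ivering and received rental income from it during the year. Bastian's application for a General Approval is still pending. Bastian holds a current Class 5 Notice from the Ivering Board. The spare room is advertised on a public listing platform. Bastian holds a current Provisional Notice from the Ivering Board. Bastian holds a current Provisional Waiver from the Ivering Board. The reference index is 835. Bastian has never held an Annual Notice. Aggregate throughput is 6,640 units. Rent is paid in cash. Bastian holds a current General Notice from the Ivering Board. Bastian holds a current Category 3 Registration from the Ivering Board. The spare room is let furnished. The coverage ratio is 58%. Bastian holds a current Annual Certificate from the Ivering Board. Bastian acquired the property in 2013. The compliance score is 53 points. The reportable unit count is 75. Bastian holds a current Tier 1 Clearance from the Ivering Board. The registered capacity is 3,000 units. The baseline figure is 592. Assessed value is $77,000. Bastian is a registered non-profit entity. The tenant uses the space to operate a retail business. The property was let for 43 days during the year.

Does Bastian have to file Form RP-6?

Yes — Bastian must file Form RP-6.

Exception (a): the compliance score is 53 points, below the 56 points limit; the number of days the property was let is 43 days, under the 44 days limit — every condition holds. Turning to paragraphs (f)–(l): (f) operates against (a): the registered capacity is 3,000 units, less than the 3,140 units limit. (g) is triggered (a current Annual Certificate is held), but yields to (h): (h) operates against (g): the baseline figure is 592, below the 699 limit. (i) applies (a current Provisional Waiver is held), but is displaced by (j): (j) is triggered — a current Provisional Notice is held. (k) applies (a current Tier 1 Clearance is held), but is itself disapplied by (l): (l) operates against (k): the space is let for business use. So (a) is unavailable.
Exception (b) fails — the General Approval is not current.
Exception (c) requires that assessed value is under $77,000; but assessed value is $77,000, not under $77,000, so (c) is unavailable.
Exception (d) does not apply: the reference index is 835, not under 726.
Exception (e): the coverage ratio is 58%, meeting the 54% threshold; the reportable unit count is 75, meeting the 66 threshold; a current General Notice is held — every condition holds. However, paragraphs (n)–(o) must be considered: (n) applies — a current Class 5 Notice is held. (o), which would lift (n), is not triggered — no current Annual Notice is held. Exception (e) does not apply.
No exception applies. The general rule governs.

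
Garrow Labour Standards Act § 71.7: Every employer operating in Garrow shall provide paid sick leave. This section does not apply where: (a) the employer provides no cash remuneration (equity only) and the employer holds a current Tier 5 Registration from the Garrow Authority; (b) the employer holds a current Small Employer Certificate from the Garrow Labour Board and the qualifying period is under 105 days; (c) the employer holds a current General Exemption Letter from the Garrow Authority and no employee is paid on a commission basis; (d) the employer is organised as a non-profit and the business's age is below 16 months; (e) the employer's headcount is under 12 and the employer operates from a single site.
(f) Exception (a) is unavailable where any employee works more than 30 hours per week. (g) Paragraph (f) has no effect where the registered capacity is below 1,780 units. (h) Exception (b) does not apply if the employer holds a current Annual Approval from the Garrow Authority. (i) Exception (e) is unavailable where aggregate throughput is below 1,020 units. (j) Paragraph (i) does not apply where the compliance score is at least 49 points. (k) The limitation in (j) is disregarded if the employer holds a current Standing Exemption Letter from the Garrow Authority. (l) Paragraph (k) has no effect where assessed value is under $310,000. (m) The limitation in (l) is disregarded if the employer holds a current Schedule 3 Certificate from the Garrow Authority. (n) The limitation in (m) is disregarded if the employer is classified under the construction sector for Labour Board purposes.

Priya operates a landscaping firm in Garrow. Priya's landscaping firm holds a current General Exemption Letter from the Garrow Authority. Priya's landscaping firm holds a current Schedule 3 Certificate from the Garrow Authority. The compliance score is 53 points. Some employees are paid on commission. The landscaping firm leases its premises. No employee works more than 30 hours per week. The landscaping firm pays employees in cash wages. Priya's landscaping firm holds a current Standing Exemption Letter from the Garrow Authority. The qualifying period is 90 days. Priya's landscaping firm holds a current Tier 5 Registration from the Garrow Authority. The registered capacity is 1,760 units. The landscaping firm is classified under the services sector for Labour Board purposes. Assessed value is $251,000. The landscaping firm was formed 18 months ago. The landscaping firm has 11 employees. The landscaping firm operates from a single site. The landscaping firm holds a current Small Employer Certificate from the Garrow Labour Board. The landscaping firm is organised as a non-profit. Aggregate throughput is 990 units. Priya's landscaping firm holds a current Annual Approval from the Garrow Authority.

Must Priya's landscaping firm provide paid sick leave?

Exception (a) does not apply: employees are paid cash wages.
Exception (b): a current Small Employer Certificate is held; the qualifying period is 90 days, under the 105 days limit — every condition holds. But: (h) operates against (b): a current Annual Approval is held. Exception (b) does not apply.
Exception (c) does not apply: some employees are paid on commission.
Exception (d) fails — the business's age is 18 months, not below 16 months.
Exception (e) is satisfied on its face — the employer's headcount is 11, under the 12 limit; the employer operates from a single site. But: (i) operates against (e): aggregate throughput is 990 units, below the 1,020 units limit. (j) is engaged (the compliance score is 53 points, meeting the 49 points threshold), but is set aside by (k): (k) operates against (j): a current Standing Exemption Letter is held. (l) would limit (k) — assessed value is $251,000, under the $310,000 limit — but (m) sets (l) aside: (m) operates — a current Schedule 3 Certificate is held. (n), which would lift (m), is not triggered — the landscaping firm is classified under the services sector. So (e) is unavailable.
No exception displaces § 71.7.

Yes — Priya's landscaping firm must provide paid sick leave.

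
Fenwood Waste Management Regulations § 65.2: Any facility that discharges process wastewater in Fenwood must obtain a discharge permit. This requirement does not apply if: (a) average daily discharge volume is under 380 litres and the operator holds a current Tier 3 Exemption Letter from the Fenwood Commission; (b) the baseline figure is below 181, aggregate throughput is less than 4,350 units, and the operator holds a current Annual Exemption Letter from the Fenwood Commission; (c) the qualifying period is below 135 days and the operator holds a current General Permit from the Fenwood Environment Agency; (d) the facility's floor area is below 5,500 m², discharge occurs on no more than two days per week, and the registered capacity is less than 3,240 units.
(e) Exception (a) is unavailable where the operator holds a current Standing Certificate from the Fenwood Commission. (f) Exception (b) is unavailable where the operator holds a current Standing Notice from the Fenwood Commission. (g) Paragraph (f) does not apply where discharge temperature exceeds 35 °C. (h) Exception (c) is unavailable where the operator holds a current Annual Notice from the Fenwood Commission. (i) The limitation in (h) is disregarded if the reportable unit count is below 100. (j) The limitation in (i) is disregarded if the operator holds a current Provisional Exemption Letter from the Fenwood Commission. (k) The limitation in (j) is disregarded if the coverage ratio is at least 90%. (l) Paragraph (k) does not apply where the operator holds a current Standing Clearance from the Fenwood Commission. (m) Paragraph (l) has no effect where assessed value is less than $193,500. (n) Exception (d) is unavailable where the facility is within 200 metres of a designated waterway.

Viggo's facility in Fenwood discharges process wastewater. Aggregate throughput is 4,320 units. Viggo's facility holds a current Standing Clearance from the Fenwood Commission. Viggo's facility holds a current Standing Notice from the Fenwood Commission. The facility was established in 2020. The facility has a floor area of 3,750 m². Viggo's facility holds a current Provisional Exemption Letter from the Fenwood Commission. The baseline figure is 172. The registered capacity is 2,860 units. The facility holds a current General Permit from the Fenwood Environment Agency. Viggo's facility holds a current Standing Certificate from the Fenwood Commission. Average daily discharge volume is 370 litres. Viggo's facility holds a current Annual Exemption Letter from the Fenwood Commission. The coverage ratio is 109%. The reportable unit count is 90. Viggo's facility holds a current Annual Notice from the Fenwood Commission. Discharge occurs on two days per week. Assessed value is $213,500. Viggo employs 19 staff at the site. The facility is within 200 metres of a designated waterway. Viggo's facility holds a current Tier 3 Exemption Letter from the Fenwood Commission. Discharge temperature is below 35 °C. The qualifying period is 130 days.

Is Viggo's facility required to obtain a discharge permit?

Exception (a) is satisfied on its face — average daily discharge volume is 370 litres, under the 380 litres limit; a current Tier 3 Exemption Letter is held. Turning to paragraph (e): (e) operates against (a): a current Standing Certificate is held. So (a) is unavailable.
All of (b)'s requirements are met (the baseline figure is 172, below the 181 limit; aggregate throughput is 4,320 units, less than the 4,350 units limit; a current Annual Exemption Letter is held). But applying paragraphs (f)–(g): (f) is engaged — a current Standing Notice is held. (g), which would lift (f), is not engaged — discharge temperature is below 35 °C. (b) is therefore removed.
All of (c)'s requirements are met (the qualifying period is 130 days, below the 135 days limit; a current General Permit is held). But applying paragraphs (h)–(m): (h) operates against (c): a current Annual Notice is held. (i) is engaged (the reportable unit count is 90, below the 100 limit), but is displaced by (j): (j) operates against (i): a current Provisional Exemption Letter is held. (k) applies (the coverage ratio is 109%, meeting the 90% threshold), but is overridden by (l): (l) operates against (k): a current Standing Clearance is held. (m) does not operate here (assessed value is $213,500, not less than $193,500), so (l) stands. So (c) is unavailable.
Exception (d) is satisfied on its face — the facility's floor area is 3,750 m², below the 5,500 m² limit; discharge occurs on no more than two days per week; the registered capacity is 2,860 units, less than the 3,240 units limit. But: (n) operates against (d): the facility is within 200 m of a designated waterway. (d) is therefore removed.
Every exception is unavailable, so the rule governs.

Yes — Viggo's facility must obtain a discharge permit.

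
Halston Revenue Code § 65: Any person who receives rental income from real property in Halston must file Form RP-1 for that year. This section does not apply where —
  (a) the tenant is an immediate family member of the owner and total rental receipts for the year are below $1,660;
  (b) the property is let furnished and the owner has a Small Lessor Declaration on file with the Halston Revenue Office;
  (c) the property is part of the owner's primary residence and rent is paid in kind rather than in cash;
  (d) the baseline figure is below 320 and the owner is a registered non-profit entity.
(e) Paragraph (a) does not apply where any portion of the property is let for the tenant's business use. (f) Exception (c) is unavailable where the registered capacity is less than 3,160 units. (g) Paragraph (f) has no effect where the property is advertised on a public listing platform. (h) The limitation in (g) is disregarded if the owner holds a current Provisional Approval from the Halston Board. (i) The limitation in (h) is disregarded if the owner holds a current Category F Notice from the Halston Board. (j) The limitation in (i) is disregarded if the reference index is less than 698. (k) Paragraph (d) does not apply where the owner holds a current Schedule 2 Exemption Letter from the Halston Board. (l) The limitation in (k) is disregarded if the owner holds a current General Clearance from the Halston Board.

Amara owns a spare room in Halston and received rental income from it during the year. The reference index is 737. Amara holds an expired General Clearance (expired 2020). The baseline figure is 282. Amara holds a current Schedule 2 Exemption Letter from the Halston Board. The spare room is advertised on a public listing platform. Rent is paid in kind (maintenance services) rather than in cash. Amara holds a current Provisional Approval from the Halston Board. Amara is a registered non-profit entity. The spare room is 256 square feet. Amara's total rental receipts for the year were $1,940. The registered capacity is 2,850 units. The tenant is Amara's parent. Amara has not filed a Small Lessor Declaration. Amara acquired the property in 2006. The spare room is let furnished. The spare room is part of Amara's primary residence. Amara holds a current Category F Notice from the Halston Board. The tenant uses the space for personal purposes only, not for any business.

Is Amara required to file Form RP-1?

Exception (a) requires that total rental receipts for the year are below $1,660; but total rental receipts for the year are $1,940, not below $1,660, so (a) is unavailable.
Exception (b) fails — no Small Lessor Declaration is on file.
All of (c)'s requirements are met (the spare room is part of the primary residence; rent is paid in kind). Considering the limiting provisions: (f) would limit (c) — the registered capacity is 2,850 units, less than the 3,160 units limit — but (g) sets (f) aside: (g) operates against (f): the property is publicly advertised. (h) would limit (g) — a current Provisional Approval is held — but (i) sets (h) aside: (i) operates against (h): a current Category F Notice is held. (j) is not triggered (the reference index is 737, not less than 698), so (i) stands. So (c) applies.
Exception (d): the baseline figure is 282, below the 320 limit; Amara is a registered non-profit — every condition holds. But: (k) applies — a current Schedule 2 Exemption Letter is held. (l) is inapplicable (the General Clearance is not current), so (k) stands. (d) is therefore removed.

No — exception (c) applies; Amara is not required to file Form RP-1.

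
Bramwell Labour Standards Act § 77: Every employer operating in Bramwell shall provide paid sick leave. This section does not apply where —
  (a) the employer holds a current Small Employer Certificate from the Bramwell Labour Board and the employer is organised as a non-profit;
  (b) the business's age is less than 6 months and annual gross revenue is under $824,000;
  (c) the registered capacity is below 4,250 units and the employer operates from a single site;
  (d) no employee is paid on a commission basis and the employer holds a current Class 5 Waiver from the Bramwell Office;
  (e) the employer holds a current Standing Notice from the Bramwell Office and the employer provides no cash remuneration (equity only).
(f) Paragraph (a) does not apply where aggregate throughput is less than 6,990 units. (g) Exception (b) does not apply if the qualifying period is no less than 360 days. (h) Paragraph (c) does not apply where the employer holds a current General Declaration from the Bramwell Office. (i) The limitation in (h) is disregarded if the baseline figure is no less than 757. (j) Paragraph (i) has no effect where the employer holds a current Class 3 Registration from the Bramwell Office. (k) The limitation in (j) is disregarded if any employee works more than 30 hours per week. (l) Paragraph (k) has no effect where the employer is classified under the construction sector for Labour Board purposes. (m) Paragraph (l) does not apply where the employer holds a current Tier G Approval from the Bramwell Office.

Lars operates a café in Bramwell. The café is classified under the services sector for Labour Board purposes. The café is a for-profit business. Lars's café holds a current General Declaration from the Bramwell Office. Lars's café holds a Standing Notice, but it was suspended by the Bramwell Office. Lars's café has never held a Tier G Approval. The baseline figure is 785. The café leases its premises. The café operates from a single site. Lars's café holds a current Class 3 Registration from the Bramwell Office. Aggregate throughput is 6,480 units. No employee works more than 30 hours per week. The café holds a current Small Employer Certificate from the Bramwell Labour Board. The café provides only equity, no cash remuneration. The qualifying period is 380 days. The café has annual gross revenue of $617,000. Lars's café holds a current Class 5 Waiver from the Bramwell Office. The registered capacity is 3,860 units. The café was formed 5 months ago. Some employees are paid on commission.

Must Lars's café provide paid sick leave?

Exception (a) requires that the employer is organised as a non-profit; but the employer is for-profit, so (a) is unavailable.
Exception (b)'s conditions are all satisfied: the business's age is 5 months, less than the 6 months limit; annual gross revenue is $617,000, under the $824,000 limit. However, paragraph (g) must be considered: (g) is engaged — the qualifying period is 380 days, meeting the 360 days threshold. Exception (b) does not apply.
Exception (c) is satisfied on its face — the registered capacity is 3,860 units, below the 4,250 units limit; the employer operates from a single site. But applying paragraphs (h)–(m): (h) is engaged — a current General Declaration is held. (i) would limit (h) — the baseline figure is 785, meeting the 757 threshold — but (j) sets (i) aside: (j) applies — a current Class 3 Registration is held. (k), which would lift (j), is inapplicable — no employee exceeds 30 hours/week. Exception (c) does not apply.
Exception (d) fails — some employees are paid on commission.
Exception (e) fails — there is no Standing Notice in force.
Every exception is unavailable, so the rule governs.

Yes — Lars's café must provide paid sick leave.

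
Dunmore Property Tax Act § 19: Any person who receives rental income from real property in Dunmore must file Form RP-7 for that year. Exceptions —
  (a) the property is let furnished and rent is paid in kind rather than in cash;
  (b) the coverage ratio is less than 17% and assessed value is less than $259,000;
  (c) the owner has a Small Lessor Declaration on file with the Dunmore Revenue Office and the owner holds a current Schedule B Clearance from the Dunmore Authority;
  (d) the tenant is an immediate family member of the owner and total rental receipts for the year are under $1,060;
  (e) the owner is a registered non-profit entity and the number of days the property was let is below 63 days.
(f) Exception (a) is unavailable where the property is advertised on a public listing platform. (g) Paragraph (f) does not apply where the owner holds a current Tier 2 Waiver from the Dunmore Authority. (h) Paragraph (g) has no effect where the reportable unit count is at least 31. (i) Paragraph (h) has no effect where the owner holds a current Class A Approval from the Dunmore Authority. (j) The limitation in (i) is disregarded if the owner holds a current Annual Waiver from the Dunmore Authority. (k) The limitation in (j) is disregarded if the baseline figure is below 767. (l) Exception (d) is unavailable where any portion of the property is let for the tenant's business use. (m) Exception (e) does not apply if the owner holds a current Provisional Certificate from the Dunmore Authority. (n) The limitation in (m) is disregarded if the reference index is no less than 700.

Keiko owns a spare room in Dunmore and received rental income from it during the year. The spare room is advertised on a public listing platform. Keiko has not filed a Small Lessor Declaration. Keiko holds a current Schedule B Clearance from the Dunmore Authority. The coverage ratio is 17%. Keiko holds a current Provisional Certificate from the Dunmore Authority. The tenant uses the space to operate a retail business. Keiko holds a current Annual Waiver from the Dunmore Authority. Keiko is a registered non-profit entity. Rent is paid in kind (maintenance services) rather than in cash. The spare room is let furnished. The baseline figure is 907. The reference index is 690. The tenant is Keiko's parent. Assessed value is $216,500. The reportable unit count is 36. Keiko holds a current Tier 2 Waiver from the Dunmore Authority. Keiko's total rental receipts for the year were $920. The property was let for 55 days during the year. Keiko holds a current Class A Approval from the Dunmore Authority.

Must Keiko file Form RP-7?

Yes — Keiko must file Form RP-7.

Exception (a)'s conditions are all satisfied: the property is let furnished; rent is paid in kind. But: (f) operates against (a): the property is publicly advertised. (g) operates (a current Tier 2 Waiver is held), but is set aside by (h): (h) applies — the reportable unit count is 36, meeting the 31 threshold. (i) would limit (h) — a current Class A Approval is held — but (j) sets (i) aside: (j) operates — a current Annual Waiver is held. (k), which would lift (j), is inapplicable — the baseline figure is 907, not below 767. So (a) is unavailable.
Exception (b) does not apply: the coverage ratio is 17%, not less than 17%.
Exception (c) fails — no Small Lessor Declaration is on file.
Exception (d): the tenant is an immediate family member; total rental receipts for the year are $920, under the $1,060 limit — every condition holds. However, paragraph (l) must be considered: (l) operates against (d): the space is let for business use. So (d) is unavailable.
All of (e)'s requirements are met (Keiko is a registered non-profit; the number of days the property was let is 55 days, below the 63 days limit). But applying paragraphs (m)–(n): (m) operates against (e): a current Provisional Certificate is held. (n), which would lift (m), is not engaged — the reference index is 690, short of 700. Exception (e) does not apply.
No exception applies. The general rule governs.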